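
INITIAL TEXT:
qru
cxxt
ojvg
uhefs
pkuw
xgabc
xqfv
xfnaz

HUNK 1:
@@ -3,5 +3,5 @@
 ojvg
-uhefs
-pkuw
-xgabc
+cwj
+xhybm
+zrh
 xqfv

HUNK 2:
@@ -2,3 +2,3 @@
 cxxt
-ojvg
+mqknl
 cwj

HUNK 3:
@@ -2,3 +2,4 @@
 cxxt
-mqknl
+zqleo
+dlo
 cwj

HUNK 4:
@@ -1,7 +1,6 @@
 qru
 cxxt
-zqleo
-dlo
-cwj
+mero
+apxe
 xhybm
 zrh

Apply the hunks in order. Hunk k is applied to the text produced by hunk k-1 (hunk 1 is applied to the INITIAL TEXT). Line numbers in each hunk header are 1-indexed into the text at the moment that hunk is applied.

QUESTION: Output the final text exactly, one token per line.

Hunk 1: at line 3 remove [uhefs,pkuw,xgabc] add [cwj,xhybm,zrh] -> 8 lines: qru cxxt ojvg cwj xhybm zrh xqfv xfnaz
Hunk 2: at line 2 remove [ojvg] add [mqknl] -> 8 lines: qru cxxt mqknl cwj xhybm zrh xqfv xfnaz
Hunk 3: at line 2 remove [mqknl] add [zqleo,dlo] -> 9 lines: qru cxxt zqleo dlo cwj xhybm zrh xqfv xfnaz
Hunk 4: at line 1 remove [zqleo,dlo,cwj] add [mero,apxe] -> 8 lines: qru cxxt mero apxe xhybm zrh xqfv xfnaz

Answer: qru
cxxt
mero
apxe
xhybm
zrh
xqfv
xfnaz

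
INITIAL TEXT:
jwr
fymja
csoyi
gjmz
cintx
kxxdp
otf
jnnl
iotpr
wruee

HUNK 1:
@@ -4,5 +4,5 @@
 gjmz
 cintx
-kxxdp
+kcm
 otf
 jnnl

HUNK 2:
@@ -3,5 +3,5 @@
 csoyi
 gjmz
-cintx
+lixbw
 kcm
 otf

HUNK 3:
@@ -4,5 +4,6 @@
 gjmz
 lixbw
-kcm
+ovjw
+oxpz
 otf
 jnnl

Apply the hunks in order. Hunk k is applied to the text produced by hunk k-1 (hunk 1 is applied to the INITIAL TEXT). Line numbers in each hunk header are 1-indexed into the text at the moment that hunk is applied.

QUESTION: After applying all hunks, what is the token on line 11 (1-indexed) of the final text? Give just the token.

Hunk 1: at line 4 remove [kxxdp] add [kcm] -> 10 lines: jwr fymja csoyi gjmz cintx kcm otf jnnl iotpr wruee
Hunk 2: at line 3 remove [cintx] add [lixbw] -> 10 lines: jwr fymja csoyi gjmz lixbw kcm otf jnnl iotpr wruee
Hunk 3: at line 4 remove [kcm] add [ovjw,oxpz] -> 11 lines: jwr fymja csoyi gjmz lixbw ovjw oxpz otf jnnl iotpr wruee
Final line 11: wruee

Answer: wruee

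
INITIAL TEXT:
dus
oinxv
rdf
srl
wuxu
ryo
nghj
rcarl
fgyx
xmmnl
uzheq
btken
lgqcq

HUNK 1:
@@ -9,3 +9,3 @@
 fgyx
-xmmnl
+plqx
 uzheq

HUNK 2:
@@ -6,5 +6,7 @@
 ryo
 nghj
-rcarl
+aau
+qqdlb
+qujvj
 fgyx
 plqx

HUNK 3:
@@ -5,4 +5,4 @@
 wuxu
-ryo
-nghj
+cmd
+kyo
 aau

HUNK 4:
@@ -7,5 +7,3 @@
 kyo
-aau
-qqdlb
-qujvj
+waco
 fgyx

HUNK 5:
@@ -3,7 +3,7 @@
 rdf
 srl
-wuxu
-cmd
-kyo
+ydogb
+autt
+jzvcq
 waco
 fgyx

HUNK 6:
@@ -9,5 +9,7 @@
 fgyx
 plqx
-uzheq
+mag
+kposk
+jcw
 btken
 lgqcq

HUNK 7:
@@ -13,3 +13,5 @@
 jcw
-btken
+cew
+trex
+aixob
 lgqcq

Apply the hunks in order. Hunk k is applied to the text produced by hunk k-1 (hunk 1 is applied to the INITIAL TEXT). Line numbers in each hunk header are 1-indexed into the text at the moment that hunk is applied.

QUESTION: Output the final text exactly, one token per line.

Hunk 1: at line 9 remove [xmmnl] add [plqx] -> 13 lines: dus oinxv rdf srl wuxu ryo nghj rcarl fgyx plqx uzheq btken lgqcq
Hunk 2: at line 6 remove [rcarl] add [aau,qqdlb,qujvj] -> 15 lines: dus oinxv rdf srl wuxu ryo nghj aau qqdlb qujvj fgyx plqx uzheq btken lgqcq
Hunk 3: at line 5 remove [ryo,nghj] add [cmd,kyo] -> 15 lines: dus oinxv rdf srl wuxu cmd kyo aau qqdlb qujvj fgyx plqx uzheq btken lgqcq
Hunk 4: at line 7 remove [aau,qqdlb,qujvj] add [waco] -> 13 lines: dus oinxv rdf srl wuxu cmd kyo waco fgyx plqx uzheq btken lgqcq
Hunk 5: at line 3 remove [wuxu,cmd,kyo] add [ydogb,autt,jzvcq] -> 13 lines: dus oinxv rdf srl ydogb autt jzvcq waco fgyx plqx uzheq btken lgqcq
Hunk 6: at line 9 remove [uzheq] add [mag,kposk,jcw] -> 15 lines: dus oinxv rdf srl ydogb autt jzvcq waco fgyx plqx mag kposk jcw btken lgqcq
Hunk 7: at line 13 remove [btken] add [cew,trex,aixob] -> 17 lines: dus oinxv rdf srl ydogb autt jzvcq waco fgyx plqx mag kposk jcw cew trex aixob lgqcq

Answer: dus
oinxv
rdf
srl
ydogb
autt
jzvcq
waco
fgyx
plqx
mag
kposk
jcw
cew
trex
aixob
lgqcq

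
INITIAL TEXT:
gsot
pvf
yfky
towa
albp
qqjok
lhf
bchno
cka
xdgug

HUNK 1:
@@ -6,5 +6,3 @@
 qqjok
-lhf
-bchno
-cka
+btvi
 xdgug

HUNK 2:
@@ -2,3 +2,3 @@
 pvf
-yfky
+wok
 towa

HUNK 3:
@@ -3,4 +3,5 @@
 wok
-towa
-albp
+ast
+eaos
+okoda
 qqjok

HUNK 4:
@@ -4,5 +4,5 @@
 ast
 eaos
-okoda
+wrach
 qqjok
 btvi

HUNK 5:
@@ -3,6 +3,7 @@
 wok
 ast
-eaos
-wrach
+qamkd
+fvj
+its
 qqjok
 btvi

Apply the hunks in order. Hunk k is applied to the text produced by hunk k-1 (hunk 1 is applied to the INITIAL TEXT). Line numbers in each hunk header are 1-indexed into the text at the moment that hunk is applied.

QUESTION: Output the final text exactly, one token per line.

Hunk 1: at line 6 remove [lhf,bchno,cka] add [btvi] -> 8 lines: gsot pvf yfky towa albp qqjok btvi xdgug
Hunk 2: at line 2 remove [yfky] add [wok] -> 8 lines: gsot pvf wok towa albp qqjok btvi xdgug
Hunk 3: at line 3 remove [towa,albp] add [ast,eaos,okoda] -> 9 lines: gsot pvf wok ast eaos okoda qqjok btvi xdgug
Hunk 4: at line 4 remove [okoda] add [wrach] -> 9 lines: gsot pvf wok ast eaos wrach qqjok btvi xdgug
Hunk 5: at line 3 remove [eaos,wrach] add [qamkd,fvj,its] -> 10 lines: gsot pvf wok ast qamkd fvj its qqjok btvi xdgug

Answer: gsot
pvf
wok
ast
qamkd
fvj
its
qqjok
btvi
xdgug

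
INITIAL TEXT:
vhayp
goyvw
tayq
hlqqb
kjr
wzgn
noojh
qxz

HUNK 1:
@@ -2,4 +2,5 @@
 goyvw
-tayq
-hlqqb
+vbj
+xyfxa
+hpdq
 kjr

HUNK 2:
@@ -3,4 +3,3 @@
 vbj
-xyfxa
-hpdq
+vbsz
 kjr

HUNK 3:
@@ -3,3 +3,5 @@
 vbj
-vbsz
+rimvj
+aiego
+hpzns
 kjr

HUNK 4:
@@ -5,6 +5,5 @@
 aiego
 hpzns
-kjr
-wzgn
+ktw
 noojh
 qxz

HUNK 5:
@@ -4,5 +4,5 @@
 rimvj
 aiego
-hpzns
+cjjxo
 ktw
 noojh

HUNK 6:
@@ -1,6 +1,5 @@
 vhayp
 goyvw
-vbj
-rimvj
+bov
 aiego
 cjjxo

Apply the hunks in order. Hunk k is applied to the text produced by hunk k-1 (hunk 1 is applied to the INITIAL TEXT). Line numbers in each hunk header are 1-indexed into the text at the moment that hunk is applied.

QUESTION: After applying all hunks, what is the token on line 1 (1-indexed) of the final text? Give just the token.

Hunk 1: at line 2 remove [tayq,hlqqb] add [vbj,xyfxa,hpdq] -> 9 lines: vhayp goyvw vbj xyfxa hpdq kjr wzgn noojh qxz
Hunk 2: at line 3 remove [xyfxa,hpdq] add [vbsz] -> 8 lines: vhayp goyvw vbj vbsz kjr wzgn noojh qxz
Hunk 3: at line 3 remove [vbsz] add [rimvj,aiego,hpzns] -> 10 lines: vhayp goyvw vbj rimvj aiego hpzns kjr wzgn noojh qxz
Hunk 4: at line 5 remove [kjr,wzgn] add [ktw] -> 9 lines: vhayp goyvw vbj rimvj aiego hpzns ktw noojh qxz
Hunk 5: at line 4 remove [hpzns] add [cjjxo] -> 9 lines: vhayp goyvw vbj rimvj aiego cjjxo ktw noojh qxz
Hunk 6: at line 1 remove [vbj,rimvj] add [bov] -> 8 lines: vhayp goyvw bov aiego cjjxo ktw noojh qxz
Final line 1: vhayp

Answer: vhayp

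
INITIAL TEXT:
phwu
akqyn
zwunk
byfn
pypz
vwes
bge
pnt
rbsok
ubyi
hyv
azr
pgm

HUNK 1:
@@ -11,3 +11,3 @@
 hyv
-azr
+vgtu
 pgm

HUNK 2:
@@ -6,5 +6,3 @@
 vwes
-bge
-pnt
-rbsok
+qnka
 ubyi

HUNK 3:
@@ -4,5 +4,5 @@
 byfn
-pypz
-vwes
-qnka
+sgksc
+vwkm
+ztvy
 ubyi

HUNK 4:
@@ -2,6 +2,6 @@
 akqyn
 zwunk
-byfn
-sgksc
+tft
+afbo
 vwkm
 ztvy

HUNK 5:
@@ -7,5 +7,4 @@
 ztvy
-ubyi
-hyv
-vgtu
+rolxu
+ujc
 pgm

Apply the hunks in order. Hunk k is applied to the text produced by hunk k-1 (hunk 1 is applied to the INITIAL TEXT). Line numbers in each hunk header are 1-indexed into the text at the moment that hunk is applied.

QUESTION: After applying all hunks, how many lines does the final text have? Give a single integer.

Answer: 10

Derivation:
Hunk 1: at line 11 remove [azr] add [vgtu] -> 13 lines: phwu akqyn zwunk byfn pypz vwes bge pnt rbsok ubyi hyv vgtu pgm
Hunk 2: at line 6 remove [bge,pnt,rbsok] add [qnka] -> 11 lines: phwu akqyn zwunk byfn pypz vwes qnka ubyi hyv vgtu pgm
Hunk 3: at line 4 remove [pypz,vwes,qnka] add [sgksc,vwkm,ztvy] -> 11 lines: phwu akqyn zwunk byfn sgksc vwkm ztvy ubyi hyv vgtu pgm
Hunk 4: at line 2 remove [byfn,sgksc] add [tft,afbo] -> 11 lines: phwu akqyn zwunk tft afbo vwkm ztvy ubyi hyv vgtu pgm
Hunk 5: at line 7 remove [ubyi,hyv,vgtu] add [rolxu,ujc] -> 10 lines: phwu akqyn zwunk tft afbo vwkm ztvy rolxu ujc pgm
Final line count: 10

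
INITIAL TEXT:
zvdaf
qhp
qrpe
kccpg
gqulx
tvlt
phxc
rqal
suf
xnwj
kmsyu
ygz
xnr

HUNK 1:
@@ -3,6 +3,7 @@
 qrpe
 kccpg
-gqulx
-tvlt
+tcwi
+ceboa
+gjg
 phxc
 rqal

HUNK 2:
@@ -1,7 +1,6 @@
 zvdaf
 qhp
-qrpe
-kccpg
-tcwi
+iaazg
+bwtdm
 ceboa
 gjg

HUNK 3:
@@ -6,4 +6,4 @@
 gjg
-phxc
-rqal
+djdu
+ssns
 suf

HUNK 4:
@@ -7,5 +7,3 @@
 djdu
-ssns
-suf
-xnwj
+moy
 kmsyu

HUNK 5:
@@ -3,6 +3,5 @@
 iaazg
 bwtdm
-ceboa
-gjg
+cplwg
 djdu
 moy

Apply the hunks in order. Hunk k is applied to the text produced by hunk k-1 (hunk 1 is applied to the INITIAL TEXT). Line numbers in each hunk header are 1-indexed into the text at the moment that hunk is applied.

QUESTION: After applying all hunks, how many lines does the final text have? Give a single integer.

Hunk 1: at line 3 remove [gqulx,tvlt] add [tcwi,ceboa,gjg] -> 14 lines: zvdaf qhp qrpe kccpg tcwi ceboa gjg phxc rqal suf xnwj kmsyu ygz xnr
Hunk 2: at line 1 remove [qrpe,kccpg,tcwi] add [iaazg,bwtdm] -> 13 lines: zvdaf qhp iaazg bwtdm ceboa gjg phxc rqal suf xnwj kmsyu ygz xnr
Hunk 3: at line 6 remove [phxc,rqal] add [djdu,ssns] -> 13 lines: zvdaf qhp iaazg bwtdm ceboa gjg djdu ssns suf xnwj kmsyu ygz xnr
Hunk 4: at line 7 remove [ssns,suf,xnwj] add [moy] -> 11 lines: zvdaf qhp iaazg bwtdm ceboa gjg djdu moy kmsyu ygz xnr
Hunk 5: at line 3 remove [ceboa,gjg] add [cplwg] -> 10 lines: zvdaf qhp iaazg bwtdm cplwg djdu moy kmsyu ygz xnr
Final line count: 10

Answer: 10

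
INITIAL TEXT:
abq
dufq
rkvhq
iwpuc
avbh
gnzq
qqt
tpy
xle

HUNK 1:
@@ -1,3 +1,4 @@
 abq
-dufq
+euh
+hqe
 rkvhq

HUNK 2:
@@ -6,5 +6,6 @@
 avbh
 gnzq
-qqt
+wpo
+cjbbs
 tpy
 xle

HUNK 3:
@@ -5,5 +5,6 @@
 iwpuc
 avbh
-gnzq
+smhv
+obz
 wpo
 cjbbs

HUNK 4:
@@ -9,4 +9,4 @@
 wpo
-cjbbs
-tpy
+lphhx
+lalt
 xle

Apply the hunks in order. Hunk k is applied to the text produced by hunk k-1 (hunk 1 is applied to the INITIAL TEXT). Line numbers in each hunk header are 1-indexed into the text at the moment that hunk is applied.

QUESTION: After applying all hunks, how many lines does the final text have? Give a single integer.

Answer: 12

Derivation:
Hunk 1: at line 1 remove [dufq] add [euh,hqe] -> 10 lines: abq euh hqe rkvhq iwpuc avbh gnzq qqt tpy xle
Hunk 2: at line 6 remove [qqt] add [wpo,cjbbs] -> 11 lines: abq euh hqe rkvhq iwpuc avbh gnzq wpo cjbbs tpy xle
Hunk 3: at line 5 remove [gnzq] add [smhv,obz] -> 12 lines: abq euh hqe rkvhq iwpuc avbh smhv obz wpo cjbbs tpy xle
Hunk 4: at line 9 remove [cjbbs,tpy] add [lphhx,lalt] -> 12 lines: abq euh hqe rkvhq iwpuc avbh smhv obz wpo lphhx lalt xle
Final line count: 12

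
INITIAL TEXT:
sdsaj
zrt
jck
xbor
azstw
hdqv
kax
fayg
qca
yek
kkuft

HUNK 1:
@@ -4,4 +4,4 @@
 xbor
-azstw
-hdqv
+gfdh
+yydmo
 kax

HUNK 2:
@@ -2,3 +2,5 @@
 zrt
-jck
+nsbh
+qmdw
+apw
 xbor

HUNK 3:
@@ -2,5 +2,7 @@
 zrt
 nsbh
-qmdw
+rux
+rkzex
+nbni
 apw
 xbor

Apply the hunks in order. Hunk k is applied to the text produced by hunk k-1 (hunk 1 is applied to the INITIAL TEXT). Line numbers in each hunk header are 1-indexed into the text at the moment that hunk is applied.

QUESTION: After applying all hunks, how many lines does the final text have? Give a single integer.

Answer: 15

Derivation:
Hunk 1: at line 4 remove [azstw,hdqv] add [gfdh,yydmo] -> 11 lines: sdsaj zrt jck xbor gfdh yydmo kax fayg qca yek kkuft
Hunk 2: at line 2 remove [jck] add [nsbh,qmdw,apw] -> 13 lines: sdsaj zrt nsbh qmdw apw xbor gfdh yydmo kax fayg qca yek kkuft
Hunk 3: at line 2 remove [qmdw] add [rux,rkzex,nbni] -> 15 lines: sdsaj zrt nsbh rux rkzex nbni apw xbor gfdh yydmo kax fayg qca yek kkuft
Final line count: 15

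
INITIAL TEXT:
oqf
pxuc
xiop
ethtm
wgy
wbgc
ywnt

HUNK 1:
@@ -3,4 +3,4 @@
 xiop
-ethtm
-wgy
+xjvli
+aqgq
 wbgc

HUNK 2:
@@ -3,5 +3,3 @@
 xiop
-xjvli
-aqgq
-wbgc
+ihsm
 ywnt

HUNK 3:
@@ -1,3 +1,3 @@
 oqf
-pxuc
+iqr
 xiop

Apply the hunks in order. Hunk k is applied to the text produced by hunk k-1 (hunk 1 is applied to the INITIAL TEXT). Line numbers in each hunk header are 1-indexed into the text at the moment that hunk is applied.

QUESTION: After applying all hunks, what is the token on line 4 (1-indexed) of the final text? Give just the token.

Hunk 1: at line 3 remove [ethtm,wgy] add [xjvli,aqgq] -> 7 lines: oqf pxuc xiop xjvli aqgq wbgc ywnt
Hunk 2: at line 3 remove [xjvli,aqgq,wbgc] add [ihsm] -> 5 lines: oqf pxuc xiop ihsm ywnt
Hunk 3: at line 1 remove [pxuc] add [iqr] -> 5 lines: oqf iqr xiop ihsm ywnt
Final line 4: ihsm

Answer: ihsm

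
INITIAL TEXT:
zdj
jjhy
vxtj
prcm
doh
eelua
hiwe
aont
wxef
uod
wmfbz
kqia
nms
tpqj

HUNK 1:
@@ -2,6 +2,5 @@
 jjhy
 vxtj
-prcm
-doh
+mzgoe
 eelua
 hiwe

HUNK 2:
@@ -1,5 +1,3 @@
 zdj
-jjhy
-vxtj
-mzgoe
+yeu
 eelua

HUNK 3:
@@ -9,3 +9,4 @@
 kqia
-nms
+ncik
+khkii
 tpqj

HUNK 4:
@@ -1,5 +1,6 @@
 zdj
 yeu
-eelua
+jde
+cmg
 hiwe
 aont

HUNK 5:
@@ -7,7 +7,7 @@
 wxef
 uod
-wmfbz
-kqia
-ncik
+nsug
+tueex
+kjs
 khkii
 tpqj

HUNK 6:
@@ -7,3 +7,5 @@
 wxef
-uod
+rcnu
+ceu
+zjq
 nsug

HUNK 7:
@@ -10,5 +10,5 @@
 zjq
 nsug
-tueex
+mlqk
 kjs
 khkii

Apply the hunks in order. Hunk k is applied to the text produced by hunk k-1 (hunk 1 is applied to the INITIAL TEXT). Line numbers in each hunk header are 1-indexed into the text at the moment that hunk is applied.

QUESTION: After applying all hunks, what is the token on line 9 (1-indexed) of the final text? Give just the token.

Answer: ceu

Derivation:
Hunk 1: at line 2 remove [prcm,doh] add [mzgoe] -> 13 lines: zdj jjhy vxtj mzgoe eelua hiwe aont wxef uod wmfbz kqia nms tpqj
Hunk 2: at line 1 remove [jjhy,vxtj,mzgoe] add [yeu] -> 11 lines: zdj yeu eelua hiwe aont wxef uod wmfbz kqia nms tpqj
Hunk 3: at line 9 remove [nms] add [ncik,khkii] -> 12 lines: zdj yeu eelua hiwe aont wxef uod wmfbz kqia ncik khkii tpqj
Hunk 4: at line 1 remove [eelua] add [jde,cmg] -> 13 lines: zdj yeu jde cmg hiwe aont wxef uod wmfbz kqia ncik khkii tpqj
Hunk 5: at line 7 remove [wmfbz,kqia,ncik] add [nsug,tueex,kjs] -> 13 lines: zdj yeu jde cmg hiwe aont wxef uod nsug tueex kjs khkii tpqj
Hunk 6: at line 7 remove [uod] add [rcnu,ceu,zjq] -> 15 lines: zdj yeu jde cmg hiwe aont wxef rcnu ceu zjq nsug tueex kjs khkii tpqj
Hunk 7: at line 10 remove [tueex] add [mlqk] -> 15 lines: zdj yeu jde cmg hiwe aont wxef rcnu ceu zjq nsug mlqk kjs khkii tpqj
Final line 9: ceu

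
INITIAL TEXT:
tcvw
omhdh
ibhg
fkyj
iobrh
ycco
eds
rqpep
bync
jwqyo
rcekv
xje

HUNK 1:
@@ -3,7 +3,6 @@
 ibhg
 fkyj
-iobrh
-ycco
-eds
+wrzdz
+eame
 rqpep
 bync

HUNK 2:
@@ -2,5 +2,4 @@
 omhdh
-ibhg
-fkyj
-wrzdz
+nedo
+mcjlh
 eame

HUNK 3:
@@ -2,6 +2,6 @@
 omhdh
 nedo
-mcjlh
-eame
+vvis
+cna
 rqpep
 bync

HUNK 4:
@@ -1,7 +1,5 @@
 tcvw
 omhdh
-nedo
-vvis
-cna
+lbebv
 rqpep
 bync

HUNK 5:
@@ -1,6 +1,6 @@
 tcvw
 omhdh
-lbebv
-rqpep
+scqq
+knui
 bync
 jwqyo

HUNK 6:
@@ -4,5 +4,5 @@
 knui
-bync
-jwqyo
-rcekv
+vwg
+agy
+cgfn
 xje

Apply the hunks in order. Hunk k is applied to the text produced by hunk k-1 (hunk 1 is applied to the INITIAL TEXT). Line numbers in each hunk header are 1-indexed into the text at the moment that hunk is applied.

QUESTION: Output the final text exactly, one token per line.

Answer: tcvw
omhdh
scqq
knui
vwg
agy
cgfn
xje

Derivation:
Hunk 1: at line 3 remove [iobrh,ycco,eds] add [wrzdz,eame] -> 11 lines: tcvw omhdh ibhg fkyj wrzdz eame rqpep bync jwqyo rcekv xje
Hunk 2: at line 2 remove [ibhg,fkyj,wrzdz] add [nedo,mcjlh] -> 10 lines: tcvw omhdh nedo mcjlh eame rqpep bync jwqyo rcekv xje
Hunk 3: at line 2 remove [mcjlh,eame] add [vvis,cna] -> 10 lines: tcvw omhdh nedo vvis cna rqpep bync jwqyo rcekv xje
Hunk 4: at line 1 remove [nedo,vvis,cna] add [lbebv] -> 8 lines: tcvw omhdh lbebv rqpep bync jwqyo rcekv xje
Hunk 5: at line 1 remove [lbebv,rqpep] add [scqq,knui] -> 8 lines: tcvw omhdh scqq knui bync jwqyo rcekv xje
Hunk 6: at line 4 remove [bync,jwqyo,rcekv] add [vwg,agy,cgfn] -> 8 lines: tcvw omhdh scqq knui vwg agy cgfn xje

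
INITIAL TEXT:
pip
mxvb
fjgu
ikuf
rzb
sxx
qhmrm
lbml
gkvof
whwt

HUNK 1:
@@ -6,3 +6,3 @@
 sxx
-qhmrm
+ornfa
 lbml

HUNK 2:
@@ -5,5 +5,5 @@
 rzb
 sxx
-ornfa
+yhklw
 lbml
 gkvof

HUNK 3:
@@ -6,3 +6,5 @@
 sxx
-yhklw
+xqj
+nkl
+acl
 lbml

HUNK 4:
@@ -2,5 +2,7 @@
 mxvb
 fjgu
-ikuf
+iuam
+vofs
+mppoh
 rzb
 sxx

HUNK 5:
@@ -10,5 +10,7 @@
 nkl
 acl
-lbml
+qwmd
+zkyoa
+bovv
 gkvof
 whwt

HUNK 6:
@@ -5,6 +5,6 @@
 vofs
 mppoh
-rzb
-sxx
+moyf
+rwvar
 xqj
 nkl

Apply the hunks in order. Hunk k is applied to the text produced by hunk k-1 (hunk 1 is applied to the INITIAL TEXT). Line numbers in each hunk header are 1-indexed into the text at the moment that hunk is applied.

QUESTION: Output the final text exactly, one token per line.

Answer: pip
mxvb
fjgu
iuam
vofs
mppoh
moyf
rwvar
xqj
nkl
acl
qwmd
zkyoa
bovv
gkvof
whwt

Derivation:
Hunk 1: at line 6 remove [qhmrm] add [ornfa] -> 10 lines: pip mxvb fjgu ikuf rzb sxx ornfa lbml gkvof whwt
Hunk 2: at line 5 remove [ornfa] add [yhklw] -> 10 lines: pip mxvb fjgu ikuf rzb sxx yhklw lbml gkvof whwt
Hunk 3: at line 6 remove [yhklw] add [xqj,nkl,acl] -> 12 lines: pip mxvb fjgu ikuf rzb sxx xqj nkl acl lbml gkvof whwt
Hunk 4: at line 2 remove [ikuf] add [iuam,vofs,mppoh] -> 14 lines: pip mxvb fjgu iuam vofs mppoh rzb sxx xqj nkl acl lbml gkvof whwt
Hunk 5: at line 10 remove [lbml] add [qwmd,zkyoa,bovv] -> 16 lines: pip mxvb fjgu iuam vofs mppoh rzb sxx xqj nkl acl qwmd zkyoa bovv gkvof whwt
Hunk 6: at line 5 remove [rzb,sxx] add [moyf,rwvar] -> 16 lines: pip mxvb fjgu iuam vofs mppoh moyf rwvar xqj nkl acl qwmd zkyoa bovv gkvof whwt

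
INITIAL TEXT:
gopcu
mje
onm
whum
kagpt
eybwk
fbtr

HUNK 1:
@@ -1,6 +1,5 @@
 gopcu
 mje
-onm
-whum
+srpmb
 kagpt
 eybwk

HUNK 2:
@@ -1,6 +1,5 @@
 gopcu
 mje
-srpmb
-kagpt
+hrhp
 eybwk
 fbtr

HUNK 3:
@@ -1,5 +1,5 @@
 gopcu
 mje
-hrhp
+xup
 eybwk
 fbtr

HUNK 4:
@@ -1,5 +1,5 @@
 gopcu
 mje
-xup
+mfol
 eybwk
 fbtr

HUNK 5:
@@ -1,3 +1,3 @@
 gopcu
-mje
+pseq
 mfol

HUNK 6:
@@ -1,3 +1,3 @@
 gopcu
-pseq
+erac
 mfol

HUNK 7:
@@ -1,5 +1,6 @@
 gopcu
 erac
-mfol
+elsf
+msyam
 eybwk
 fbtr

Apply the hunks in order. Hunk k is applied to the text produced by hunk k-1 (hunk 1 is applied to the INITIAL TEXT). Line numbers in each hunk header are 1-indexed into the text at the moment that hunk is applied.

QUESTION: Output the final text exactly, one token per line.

Answer: gopcu
erac
elsf
msyam
eybwk
fbtr

Derivation:
Hunk 1: at line 1 remove [onm,whum] add [srpmb] -> 6 lines: gopcu mje srpmb kagpt eybwk fbtr
Hunk 2: at line 1 remove [srpmb,kagpt] add [hrhp] -> 5 lines: gopcu mje hrhp eybwk fbtr
Hunk 3: at line 1 remove [hrhp] add [xup] -> 5 lines: gopcu mje xup eybwk fbtr
Hunk 4: at line 1 remove [xup] add [mfol] -> 5 lines: gopcu mje mfol eybwk fbtr
Hunk 5: at line 1 remove [mje] add [pseq] -> 5 lines: gopcu pseq mfol eybwk fbtr
Hunk 6: at line 1 remove [pseq] add [erac] -> 5 lines: gopcu erac mfol eybwk fbtr
Hunk 7: at line 1 remove [mfol] add [elsf,msyam] -> 6 lines: gopcu erac elsf msyam eybwk fbtr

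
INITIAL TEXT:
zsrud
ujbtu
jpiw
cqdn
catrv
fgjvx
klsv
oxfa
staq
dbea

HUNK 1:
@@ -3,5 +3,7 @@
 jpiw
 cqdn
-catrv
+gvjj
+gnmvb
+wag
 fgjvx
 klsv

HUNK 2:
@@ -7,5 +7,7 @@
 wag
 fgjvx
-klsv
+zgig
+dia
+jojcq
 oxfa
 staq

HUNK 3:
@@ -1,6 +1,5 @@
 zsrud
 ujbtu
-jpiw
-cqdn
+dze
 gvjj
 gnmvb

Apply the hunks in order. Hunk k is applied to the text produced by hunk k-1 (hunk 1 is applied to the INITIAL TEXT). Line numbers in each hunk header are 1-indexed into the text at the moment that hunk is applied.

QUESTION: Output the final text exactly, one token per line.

Answer: zsrud
ujbtu
dze
gvjj
gnmvb
wag
fgjvx
zgig
dia
jojcq
oxfa
staq
dbea

Derivation:
Hunk 1: at line 3 remove [catrv] add [gvjj,gnmvb,wag] -> 12 lines: zsrud ujbtu jpiw cqdn gvjj gnmvb wag fgjvx klsv oxfa staq dbea
Hunk 2: at line 7 remove [klsv] add [zgig,dia,jojcq] -> 14 lines: zsrud ujbtu jpiw cqdn gvjj gnmvb wag fgjvx zgig dia jojcq oxfa staq dbea
Hunk 3: at line 1 remove [jpiw,cqdn] add [dze] -> 13 lines: zsrud ujbtu dze gvjj gnmvb wag fgjvx zgig dia jojcq oxfa staq dbea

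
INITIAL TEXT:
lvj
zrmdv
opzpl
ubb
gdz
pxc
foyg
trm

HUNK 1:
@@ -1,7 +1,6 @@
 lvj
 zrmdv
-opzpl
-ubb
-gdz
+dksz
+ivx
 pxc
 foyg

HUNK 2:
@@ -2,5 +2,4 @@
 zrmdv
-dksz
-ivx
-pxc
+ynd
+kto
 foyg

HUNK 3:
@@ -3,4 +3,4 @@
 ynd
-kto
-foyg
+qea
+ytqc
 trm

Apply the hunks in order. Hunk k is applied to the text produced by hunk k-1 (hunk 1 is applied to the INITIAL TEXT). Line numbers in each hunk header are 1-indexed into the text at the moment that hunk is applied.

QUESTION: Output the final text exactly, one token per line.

Answer: lvj
zrmdv
ynd
qea
ytqc
trm

Derivation:
Hunk 1: at line 1 remove [opzpl,ubb,gdz] add [dksz,ivx] -> 7 lines: lvj zrmdv dksz ivx pxc foyg trm
Hunk 2: at line 2 remove [dksz,ivx,pxc] add [ynd,kto] -> 6 lines: lvj zrmdv ynd kto foyg trm
Hunk 3: at line 3 remove [kto,foyg] add [qea,ytqc] -> 6 lines: lvj zrmdv ynd qea ytqc trm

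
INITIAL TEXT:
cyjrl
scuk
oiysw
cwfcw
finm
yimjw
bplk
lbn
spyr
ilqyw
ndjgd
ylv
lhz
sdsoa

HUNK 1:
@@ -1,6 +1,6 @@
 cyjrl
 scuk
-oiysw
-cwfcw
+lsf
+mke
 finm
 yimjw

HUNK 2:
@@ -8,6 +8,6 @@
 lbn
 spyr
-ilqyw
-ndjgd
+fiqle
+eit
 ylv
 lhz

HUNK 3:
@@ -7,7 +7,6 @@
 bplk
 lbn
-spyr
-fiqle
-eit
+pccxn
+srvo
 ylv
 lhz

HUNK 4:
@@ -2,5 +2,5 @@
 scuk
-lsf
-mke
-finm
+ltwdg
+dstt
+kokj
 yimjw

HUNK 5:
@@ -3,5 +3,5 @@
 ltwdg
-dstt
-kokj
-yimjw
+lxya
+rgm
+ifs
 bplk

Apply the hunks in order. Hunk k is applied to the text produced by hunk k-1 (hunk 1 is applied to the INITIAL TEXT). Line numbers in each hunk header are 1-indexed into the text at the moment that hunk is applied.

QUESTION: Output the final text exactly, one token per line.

Hunk 1: at line 1 remove [oiysw,cwfcw] add [lsf,mke] -> 14 lines: cyjrl scuk lsf mke finm yimjw bplk lbn spyr ilqyw ndjgd ylv lhz sdsoa
Hunk 2: at line 8 remove [ilqyw,ndjgd] add [fiqle,eit] -> 14 lines: cyjrl scuk lsf mke finm yimjw bplk lbn spyr fiqle eit ylv lhz sdsoa
Hunk 3: at line 7 remove [spyr,fiqle,eit] add [pccxn,srvo] -> 13 lines: cyjrl scuk lsf mke finm yimjw bplk lbn pccxn srvo ylv lhz sdsoa
Hunk 4: at line 2 remove [lsf,mke,finm] add [ltwdg,dstt,kokj] -> 13 lines: cyjrl scuk ltwdg dstt kokj yimjw bplk lbn pccxn srvo ylv lhz sdsoa
Hunk 5: at line 3 remove [dstt,kokj,yimjw] add [lxya,rgm,ifs] -> 13 lines: cyjrl scuk ltwdg lxya rgm ifs bplk lbn pccxn srvo ylv lhz sdsoa

Answer: cyjrl
scuk
ltwdg
lxya
rgm
ifs
bplk
lbn
pccxn
srvo
ylv
lhz
sdsoa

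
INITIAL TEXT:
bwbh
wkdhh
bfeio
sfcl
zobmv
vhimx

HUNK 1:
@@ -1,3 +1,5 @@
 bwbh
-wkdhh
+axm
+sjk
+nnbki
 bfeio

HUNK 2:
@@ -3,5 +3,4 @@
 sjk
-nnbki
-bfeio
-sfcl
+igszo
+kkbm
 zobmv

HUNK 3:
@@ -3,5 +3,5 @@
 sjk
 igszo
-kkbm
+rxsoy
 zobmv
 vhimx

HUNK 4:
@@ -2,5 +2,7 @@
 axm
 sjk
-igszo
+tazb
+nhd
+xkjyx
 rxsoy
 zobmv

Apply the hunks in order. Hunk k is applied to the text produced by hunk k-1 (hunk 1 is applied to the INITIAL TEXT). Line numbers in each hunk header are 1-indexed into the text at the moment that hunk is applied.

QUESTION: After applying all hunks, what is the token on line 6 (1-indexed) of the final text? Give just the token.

Answer: xkjyx

Derivation:
Hunk 1: at line 1 remove [wkdhh] add [axm,sjk,nnbki] -> 8 lines: bwbh axm sjk nnbki bfeio sfcl zobmv vhimx
Hunk 2: at line 3 remove [nnbki,bfeio,sfcl] add [igszo,kkbm] -> 7 lines: bwbh axm sjk igszo kkbm zobmv vhimx
Hunk 3: at line 3 remove [kkbm] add [rxsoy] -> 7 lines: bwbh axm sjk igszo rxsoy zobmv vhimx
Hunk 4: at line 2 remove [igszo] add [tazb,nhd,xkjyx] -> 9 lines: bwbh axm sjk tazb nhd xkjyx rxsoy zobmv vhimx
Final line 6: xkjyx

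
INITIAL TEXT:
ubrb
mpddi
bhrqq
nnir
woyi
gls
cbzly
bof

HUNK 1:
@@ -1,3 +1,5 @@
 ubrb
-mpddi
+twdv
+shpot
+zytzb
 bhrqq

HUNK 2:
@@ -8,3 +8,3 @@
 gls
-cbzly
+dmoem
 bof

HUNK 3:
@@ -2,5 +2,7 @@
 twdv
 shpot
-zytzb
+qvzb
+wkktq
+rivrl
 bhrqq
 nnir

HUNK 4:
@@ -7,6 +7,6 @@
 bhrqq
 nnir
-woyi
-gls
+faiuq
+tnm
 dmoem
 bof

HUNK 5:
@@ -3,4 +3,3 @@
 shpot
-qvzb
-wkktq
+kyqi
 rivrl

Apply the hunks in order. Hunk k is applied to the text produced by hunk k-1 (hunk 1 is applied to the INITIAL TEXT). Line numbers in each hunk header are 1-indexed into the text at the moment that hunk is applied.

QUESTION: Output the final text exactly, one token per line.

Hunk 1: at line 1 remove [mpddi] add [twdv,shpot,zytzb] -> 10 lines: ubrb twdv shpot zytzb bhrqq nnir woyi gls cbzly bof
Hunk 2: at line 8 remove [cbzly] add [dmoem] -> 10 lines: ubrb twdv shpot zytzb bhrqq nnir woyi gls dmoem bof
Hunk 3: at line 2 remove [zytzb] add [qvzb,wkktq,rivrl] -> 12 lines: ubrb twdv shpot qvzb wkktq rivrl bhrqq nnir woyi gls dmoem bof
Hunk 4: at line 7 remove [woyi,gls] add [faiuq,tnm] -> 12 lines: ubrb twdv shpot qvzb wkktq rivrl bhrqq nnir faiuq tnm dmoem bof
Hunk 5: at line 3 remove [qvzb,wkktq] add [kyqi] -> 11 lines: ubrb twdv shpot kyqi rivrl bhrqq nnir faiuq tnm dmoem bof

Answer: ubrb
twdv
shpot
kyqi
rivrl
bhrqq
nnir
faiuq
tnm
dmoem
bof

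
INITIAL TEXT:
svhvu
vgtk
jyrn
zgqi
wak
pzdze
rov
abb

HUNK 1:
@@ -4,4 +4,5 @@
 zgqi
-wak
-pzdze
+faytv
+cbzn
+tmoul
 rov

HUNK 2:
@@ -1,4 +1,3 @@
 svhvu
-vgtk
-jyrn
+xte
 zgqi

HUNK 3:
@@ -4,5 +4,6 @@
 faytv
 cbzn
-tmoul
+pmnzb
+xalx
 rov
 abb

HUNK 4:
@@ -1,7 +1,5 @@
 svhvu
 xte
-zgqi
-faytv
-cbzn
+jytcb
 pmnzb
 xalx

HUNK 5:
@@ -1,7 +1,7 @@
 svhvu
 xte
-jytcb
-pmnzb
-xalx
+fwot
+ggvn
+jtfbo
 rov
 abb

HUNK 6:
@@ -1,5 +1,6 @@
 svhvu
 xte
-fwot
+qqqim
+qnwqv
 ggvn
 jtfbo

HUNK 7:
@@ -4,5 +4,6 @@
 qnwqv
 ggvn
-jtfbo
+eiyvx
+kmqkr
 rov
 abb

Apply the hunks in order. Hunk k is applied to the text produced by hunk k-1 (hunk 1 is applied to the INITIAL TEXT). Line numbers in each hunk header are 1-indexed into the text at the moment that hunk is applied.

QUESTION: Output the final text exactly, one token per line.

Answer: svhvu
xte
qqqim
qnwqv
ggvn
eiyvx
kmqkr
rov
abb

Derivation:
Hunk 1: at line 4 remove [wak,pzdze] add [faytv,cbzn,tmoul] -> 9 lines: svhvu vgtk jyrn zgqi faytv cbzn tmoul rov abb
Hunk 2: at line 1 remove [vgtk,jyrn] add [xte] -> 8 lines: svhvu xte zgqi faytv cbzn tmoul rov abb
Hunk 3: at line 4 remove [tmoul] add [pmnzb,xalx] -> 9 lines: svhvu xte zgqi faytv cbzn pmnzb xalx rov abb
Hunk 4: at line 1 remove [zgqi,faytv,cbzn] add [jytcb] -> 7 lines: svhvu xte jytcb pmnzb xalx rov abb
Hunk 5: at line 1 remove [jytcb,pmnzb,xalx] add [fwot,ggvn,jtfbo] -> 7 lines: svhvu xte fwot ggvn jtfbo rov abb
Hunk 6: at line 1 remove [fwot] add [qqqim,qnwqv] -> 8 lines: svhvu xte qqqim qnwqv ggvn jtfbo rov abb
Hunk 7: at line 4 remove [jtfbo] add [eiyvx,kmqkr] -> 9 lines: svhvu xte qqqim qnwqv ggvn eiyvx kmqkr rov abb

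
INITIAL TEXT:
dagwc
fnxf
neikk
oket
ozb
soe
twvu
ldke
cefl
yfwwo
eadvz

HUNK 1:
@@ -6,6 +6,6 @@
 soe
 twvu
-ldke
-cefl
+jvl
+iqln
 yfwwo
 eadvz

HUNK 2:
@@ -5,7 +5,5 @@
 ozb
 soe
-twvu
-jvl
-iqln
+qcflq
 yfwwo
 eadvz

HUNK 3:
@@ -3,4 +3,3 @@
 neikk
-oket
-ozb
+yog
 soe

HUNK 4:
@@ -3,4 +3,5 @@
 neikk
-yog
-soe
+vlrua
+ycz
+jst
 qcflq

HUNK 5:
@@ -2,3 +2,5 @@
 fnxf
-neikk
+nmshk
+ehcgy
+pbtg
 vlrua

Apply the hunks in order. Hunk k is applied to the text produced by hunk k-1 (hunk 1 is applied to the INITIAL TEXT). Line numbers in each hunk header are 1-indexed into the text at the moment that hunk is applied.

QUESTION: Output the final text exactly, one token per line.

Hunk 1: at line 6 remove [ldke,cefl] add [jvl,iqln] -> 11 lines: dagwc fnxf neikk oket ozb soe twvu jvl iqln yfwwo eadvz
Hunk 2: at line 5 remove [twvu,jvl,iqln] add [qcflq] -> 9 lines: dagwc fnxf neikk oket ozb soe qcflq yfwwo eadvz
Hunk 3: at line 3 remove [oket,ozb] add [yog] -> 8 lines: dagwc fnxf neikk yog soe qcflq yfwwo eadvz
Hunk 4: at line 3 remove [yog,soe] add [vlrua,ycz,jst] -> 9 lines: dagwc fnxf neikk vlrua ycz jst qcflq yfwwo eadvz
Hunk 5: at line 2 remove [neikk] add [nmshk,ehcgy,pbtg] -> 11 lines: dagwc fnxf nmshk ehcgy pbtg vlrua ycz jst qcflq yfwwo eadvz

Answer: dagwc
fnxf
nmshk
ehcgy
pbtg
vlrua
ycz
jst
qcflq
yfwwo
eadvz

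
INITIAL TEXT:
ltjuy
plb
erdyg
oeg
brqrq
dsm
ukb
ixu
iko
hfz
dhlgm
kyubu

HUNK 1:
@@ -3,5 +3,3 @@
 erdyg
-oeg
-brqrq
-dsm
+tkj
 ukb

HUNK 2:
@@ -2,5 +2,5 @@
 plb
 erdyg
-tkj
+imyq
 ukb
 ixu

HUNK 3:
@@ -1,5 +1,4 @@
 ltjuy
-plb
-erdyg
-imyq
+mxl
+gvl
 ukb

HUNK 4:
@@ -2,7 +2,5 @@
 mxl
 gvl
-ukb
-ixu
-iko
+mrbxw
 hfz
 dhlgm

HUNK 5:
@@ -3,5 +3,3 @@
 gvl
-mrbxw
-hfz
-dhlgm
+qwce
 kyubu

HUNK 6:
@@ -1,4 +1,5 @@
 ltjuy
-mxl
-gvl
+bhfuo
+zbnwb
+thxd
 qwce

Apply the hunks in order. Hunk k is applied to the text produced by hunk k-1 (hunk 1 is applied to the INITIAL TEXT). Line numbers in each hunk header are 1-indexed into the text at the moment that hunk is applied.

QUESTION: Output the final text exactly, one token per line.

Answer: ltjuy
bhfuo
zbnwb
thxd
qwce
kyubu

Derivation:
Hunk 1: at line 3 remove [oeg,brqrq,dsm] add [tkj] -> 10 lines: ltjuy plb erdyg tkj ukb ixu iko hfz dhlgm kyubu
Hunk 2: at line 2 remove [tkj] add [imyq] -> 10 lines: ltjuy plb erdyg imyq ukb ixu iko hfz dhlgm kyubu
Hunk 3: at line 1 remove [plb,erdyg,imyq] add [mxl,gvl] -> 9 lines: ltjuy mxl gvl ukb ixu iko hfz dhlgm kyubu
Hunk 4: at line 2 remove [ukb,ixu,iko] add [mrbxw] -> 7 lines: ltjuy mxl gvl mrbxw hfz dhlgm kyubu
Hunk 5: at line 3 remove [mrbxw,hfz,dhlgm] add [qwce] -> 5 lines: ltjuy mxl gvl qwce kyubu
Hunk 6: at line 1 remove [mxl,gvl] add [bhfuo,zbnwb,thxd] -> 6 lines: ltjuy bhfuo zbnwb thxd qwce kyubu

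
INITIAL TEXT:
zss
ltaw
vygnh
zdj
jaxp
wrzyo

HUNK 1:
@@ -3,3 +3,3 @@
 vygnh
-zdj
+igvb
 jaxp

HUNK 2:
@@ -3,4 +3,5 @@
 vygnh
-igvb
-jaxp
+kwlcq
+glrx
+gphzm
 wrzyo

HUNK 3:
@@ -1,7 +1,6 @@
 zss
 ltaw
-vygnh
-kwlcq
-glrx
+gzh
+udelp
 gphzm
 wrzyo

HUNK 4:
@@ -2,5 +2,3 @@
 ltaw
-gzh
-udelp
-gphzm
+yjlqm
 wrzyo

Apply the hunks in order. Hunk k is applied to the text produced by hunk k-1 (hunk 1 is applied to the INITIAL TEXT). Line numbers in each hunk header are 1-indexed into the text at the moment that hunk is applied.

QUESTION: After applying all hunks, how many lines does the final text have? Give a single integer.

Answer: 4

Derivation:
Hunk 1: at line 3 remove [zdj] add [igvb] -> 6 lines: zss ltaw vygnh igvb jaxp wrzyo
Hunk 2: at line 3 remove [igvb,jaxp] add [kwlcq,glrx,gphzm] -> 7 lines: zss ltaw vygnh kwlcq glrx gphzm wrzyo
Hunk 3: at line 1 remove [vygnh,kwlcq,glrx] add [gzh,udelp] -> 6 lines: zss ltaw gzh udelp gphzm wrzyo
Hunk 4: at line 2 remove [gzh,udelp,gphzm] add [yjlqm] -> 4 lines: zss ltaw yjlqm wrzyo
Final line count: 4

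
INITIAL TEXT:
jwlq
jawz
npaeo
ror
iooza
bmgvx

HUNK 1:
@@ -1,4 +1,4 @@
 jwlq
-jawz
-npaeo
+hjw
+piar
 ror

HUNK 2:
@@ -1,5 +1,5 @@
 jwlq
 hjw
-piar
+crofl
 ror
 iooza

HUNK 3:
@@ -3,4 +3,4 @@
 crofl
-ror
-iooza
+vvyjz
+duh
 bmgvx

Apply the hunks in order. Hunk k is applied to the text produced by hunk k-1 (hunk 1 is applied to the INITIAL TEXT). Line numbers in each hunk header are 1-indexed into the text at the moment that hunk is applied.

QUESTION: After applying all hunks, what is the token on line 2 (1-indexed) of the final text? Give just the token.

Hunk 1: at line 1 remove [jawz,npaeo] add [hjw,piar] -> 6 lines: jwlq hjw piar ror iooza bmgvx
Hunk 2: at line 1 remove [piar] add [crofl] -> 6 lines: jwlq hjw crofl ror iooza bmgvx
Hunk 3: at line 3 remove [ror,iooza] add [vvyjz,duh] -> 6 lines: jwlq hjw crofl vvyjz duh bmgvx
Final line 2: hjw

Answer: hjw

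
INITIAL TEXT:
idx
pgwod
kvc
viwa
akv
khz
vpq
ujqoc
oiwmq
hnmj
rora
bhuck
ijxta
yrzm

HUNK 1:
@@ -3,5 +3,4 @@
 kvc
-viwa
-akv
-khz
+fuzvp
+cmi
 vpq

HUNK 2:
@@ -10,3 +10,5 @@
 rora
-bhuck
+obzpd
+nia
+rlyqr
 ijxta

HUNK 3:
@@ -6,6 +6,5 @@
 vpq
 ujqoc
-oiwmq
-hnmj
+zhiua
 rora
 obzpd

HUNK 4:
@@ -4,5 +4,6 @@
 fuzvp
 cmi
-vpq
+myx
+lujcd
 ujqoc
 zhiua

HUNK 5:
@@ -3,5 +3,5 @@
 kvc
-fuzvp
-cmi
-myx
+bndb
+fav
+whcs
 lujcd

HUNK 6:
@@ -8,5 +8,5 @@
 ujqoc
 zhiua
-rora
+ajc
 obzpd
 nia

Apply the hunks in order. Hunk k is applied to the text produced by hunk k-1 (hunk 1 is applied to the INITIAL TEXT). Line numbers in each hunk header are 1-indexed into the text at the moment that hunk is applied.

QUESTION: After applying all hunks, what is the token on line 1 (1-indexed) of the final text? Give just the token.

Answer: idx

Derivation:
Hunk 1: at line 3 remove [viwa,akv,khz] add [fuzvp,cmi] -> 13 lines: idx pgwod kvc fuzvp cmi vpq ujqoc oiwmq hnmj rora bhuck ijxta yrzm
Hunk 2: at line 10 remove [bhuck] add [obzpd,nia,rlyqr] -> 15 lines: idx pgwod kvc fuzvp cmi vpq ujqoc oiwmq hnmj rora obzpd nia rlyqr ijxta yrzm
Hunk 3: at line 6 remove [oiwmq,hnmj] add [zhiua] -> 14 lines: idx pgwod kvc fuzvp cmi vpq ujqoc zhiua rora obzpd nia rlyqr ijxta yrzm
Hunk 4: at line 4 remove [vpq] add [myx,lujcd] -> 15 lines: idx pgwod kvc fuzvp cmi myx lujcd ujqoc zhiua rora obzpd nia rlyqr ijxta yrzm
Hunk 5: at line 3 remove [fuzvp,cmi,myx] add [bndb,fav,whcs] -> 15 lines: idx pgwod kvc bndb fav whcs lujcd ujqoc zhiua rora obzpd nia rlyqr ijxta yrzm
Hunk 6: at line 8 remove [rora] add [ajc] -> 15 lines: idx pgwod kvc bndb fav whcs lujcd ujqoc zhiua ajc obzpd nia rlyqr ijxta yrzm
Final line 1: idx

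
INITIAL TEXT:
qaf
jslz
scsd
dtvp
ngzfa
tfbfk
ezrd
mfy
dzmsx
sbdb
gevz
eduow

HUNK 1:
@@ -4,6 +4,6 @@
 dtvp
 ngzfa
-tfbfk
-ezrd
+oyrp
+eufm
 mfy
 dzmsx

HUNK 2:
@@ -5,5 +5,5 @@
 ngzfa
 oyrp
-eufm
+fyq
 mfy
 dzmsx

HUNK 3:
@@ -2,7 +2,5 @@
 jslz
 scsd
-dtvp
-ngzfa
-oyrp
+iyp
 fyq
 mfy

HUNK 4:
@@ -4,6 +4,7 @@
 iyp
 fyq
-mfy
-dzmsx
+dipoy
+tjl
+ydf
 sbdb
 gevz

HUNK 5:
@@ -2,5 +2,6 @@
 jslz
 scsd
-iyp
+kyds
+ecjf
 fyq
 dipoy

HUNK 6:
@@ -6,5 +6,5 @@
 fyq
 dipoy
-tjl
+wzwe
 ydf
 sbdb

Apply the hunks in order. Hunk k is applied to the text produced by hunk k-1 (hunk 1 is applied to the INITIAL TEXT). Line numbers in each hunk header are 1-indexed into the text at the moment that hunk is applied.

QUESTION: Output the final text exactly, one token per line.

Answer: qaf
jslz
scsd
kyds
ecjf
fyq
dipoy
wzwe
ydf
sbdb
gevz
eduow

Derivation:
Hunk 1: at line 4 remove [tfbfk,ezrd] add [oyrp,eufm] -> 12 lines: qaf jslz scsd dtvp ngzfa oyrp eufm mfy dzmsx sbdb gevz eduow
Hunk 2: at line 5 remove [eufm] add [fyq] -> 12 lines: qaf jslz scsd dtvp ngzfa oyrp fyq mfy dzmsx sbdb gevz eduow
Hunk 3: at line 2 remove [dtvp,ngzfa,oyrp] add [iyp] -> 10 lines: qaf jslz scsd iyp fyq mfy dzmsx sbdb gevz eduow
Hunk 4: at line 4 remove [mfy,dzmsx] add [dipoy,tjl,ydf] -> 11 lines: qaf jslz scsd iyp fyq dipoy tjl ydf sbdb gevz eduow
Hunk 5: at line 2 remove [iyp] add [kyds,ecjf] -> 12 lines: qaf jslz scsd kyds ecjf fyq dipoy tjl ydf sbdb gevz eduow
Hunk 6: at line 6 remove [tjl] add [wzwe] -> 12 lines: qaf jslz scsd kyds ecjf fyq dipoy wzwe ydf sbdb gevz eduow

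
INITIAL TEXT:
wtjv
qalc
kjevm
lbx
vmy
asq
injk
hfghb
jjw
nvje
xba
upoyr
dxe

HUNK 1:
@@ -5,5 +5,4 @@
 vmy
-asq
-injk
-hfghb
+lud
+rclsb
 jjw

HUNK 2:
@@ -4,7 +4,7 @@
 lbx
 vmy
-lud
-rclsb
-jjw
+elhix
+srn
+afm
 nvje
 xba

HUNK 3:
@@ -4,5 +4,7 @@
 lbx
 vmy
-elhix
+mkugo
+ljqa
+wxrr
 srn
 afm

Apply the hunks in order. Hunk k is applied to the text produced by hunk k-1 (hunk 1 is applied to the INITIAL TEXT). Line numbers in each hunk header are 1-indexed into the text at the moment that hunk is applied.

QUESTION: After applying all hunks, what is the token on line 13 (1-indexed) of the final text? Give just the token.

Hunk 1: at line 5 remove [asq,injk,hfghb] add [lud,rclsb] -> 12 lines: wtjv qalc kjevm lbx vmy lud rclsb jjw nvje xba upoyr dxe
Hunk 2: at line 4 remove [lud,rclsb,jjw] add [elhix,srn,afm] -> 12 lines: wtjv qalc kjevm lbx vmy elhix srn afm nvje xba upoyr dxe
Hunk 3: at line 4 remove [elhix] add [mkugo,ljqa,wxrr] -> 14 lines: wtjv qalc kjevm lbx vmy mkugo ljqa wxrr srn afm nvje xba upoyr dxe
Final line 13: upoyr

Answer: upoyr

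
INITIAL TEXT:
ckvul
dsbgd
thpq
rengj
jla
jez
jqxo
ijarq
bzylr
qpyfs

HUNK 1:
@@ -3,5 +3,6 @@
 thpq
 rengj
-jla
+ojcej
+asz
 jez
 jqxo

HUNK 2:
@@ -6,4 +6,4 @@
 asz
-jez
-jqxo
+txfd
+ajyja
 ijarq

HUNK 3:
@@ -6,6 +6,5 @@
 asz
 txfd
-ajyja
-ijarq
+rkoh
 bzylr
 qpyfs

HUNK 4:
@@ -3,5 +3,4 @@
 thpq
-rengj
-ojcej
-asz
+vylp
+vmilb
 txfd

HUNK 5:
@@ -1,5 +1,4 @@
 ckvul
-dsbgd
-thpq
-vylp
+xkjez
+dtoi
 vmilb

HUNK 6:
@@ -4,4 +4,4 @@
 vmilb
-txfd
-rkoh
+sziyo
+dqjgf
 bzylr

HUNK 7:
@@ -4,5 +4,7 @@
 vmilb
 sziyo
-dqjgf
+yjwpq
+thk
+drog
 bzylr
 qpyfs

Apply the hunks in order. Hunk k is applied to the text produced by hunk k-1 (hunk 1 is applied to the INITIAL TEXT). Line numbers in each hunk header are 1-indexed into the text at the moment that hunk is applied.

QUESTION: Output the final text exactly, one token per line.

Answer: ckvul
xkjez
dtoi
vmilb
sziyo
yjwpq
thk
drog
bzylr
qpyfs

Derivation:
Hunk 1: at line 3 remove [jla] add [ojcej,asz] -> 11 lines: ckvul dsbgd thpq rengj ojcej asz jez jqxo ijarq bzylr qpyfs
Hunk 2: at line 6 remove [jez,jqxo] add [txfd,ajyja] -> 11 lines: ckvul dsbgd thpq rengj ojcej asz txfd ajyja ijarq bzylr qpyfs
Hunk 3: at line 6 remove [ajyja,ijarq] add [rkoh] -> 10 lines: ckvul dsbgd thpq rengj ojcej asz txfd rkoh bzylr qpyfs
Hunk 4: at line 3 remove [rengj,ojcej,asz] add [vylp,vmilb] -> 9 lines: ckvul dsbgd thpq vylp vmilb txfd rkoh bzylr qpyfs
Hunk 5: at line 1 remove [dsbgd,thpq,vylp] add [xkjez,dtoi] -> 8 lines: ckvul xkjez dtoi vmilb txfd rkoh bzylr qpyfs
Hunk 6: at line 4 remove [txfd,rkoh] add [sziyo,dqjgf] -> 8 lines: ckvul xkjez dtoi vmilb sziyo dqjgf bzylr qpyfs
Hunk 7: at line 4 remove [dqjgf] add [yjwpq,thk,drog] -> 10 lines: ckvul xkjez dtoi vmilb sziyo yjwpq thk drog bzylr qpyfs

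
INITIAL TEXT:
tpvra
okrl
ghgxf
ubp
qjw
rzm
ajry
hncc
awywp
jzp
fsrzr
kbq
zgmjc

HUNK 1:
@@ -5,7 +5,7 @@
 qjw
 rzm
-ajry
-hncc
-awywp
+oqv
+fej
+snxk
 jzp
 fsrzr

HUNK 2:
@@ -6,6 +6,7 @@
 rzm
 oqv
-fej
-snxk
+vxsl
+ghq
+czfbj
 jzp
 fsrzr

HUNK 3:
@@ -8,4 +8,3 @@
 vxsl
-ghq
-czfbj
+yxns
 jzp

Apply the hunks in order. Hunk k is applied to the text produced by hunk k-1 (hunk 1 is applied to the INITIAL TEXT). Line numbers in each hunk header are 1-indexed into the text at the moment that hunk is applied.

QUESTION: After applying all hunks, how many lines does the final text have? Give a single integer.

Hunk 1: at line 5 remove [ajry,hncc,awywp] add [oqv,fej,snxk] -> 13 lines: tpvra okrl ghgxf ubp qjw rzm oqv fej snxk jzp fsrzr kbq zgmjc
Hunk 2: at line 6 remove [fej,snxk] add [vxsl,ghq,czfbj] -> 14 lines: tpvra okrl ghgxf ubp qjw rzm oqv vxsl ghq czfbj jzp fsrzr kbq zgmjc
Hunk 3: at line 8 remove [ghq,czfbj] add [yxns] -> 13 lines: tpvra okrl ghgxf ubp qjw rzm oqv vxsl yxns jzp fsrzr kbq zgmjc
Final line count: 13

Answer: 13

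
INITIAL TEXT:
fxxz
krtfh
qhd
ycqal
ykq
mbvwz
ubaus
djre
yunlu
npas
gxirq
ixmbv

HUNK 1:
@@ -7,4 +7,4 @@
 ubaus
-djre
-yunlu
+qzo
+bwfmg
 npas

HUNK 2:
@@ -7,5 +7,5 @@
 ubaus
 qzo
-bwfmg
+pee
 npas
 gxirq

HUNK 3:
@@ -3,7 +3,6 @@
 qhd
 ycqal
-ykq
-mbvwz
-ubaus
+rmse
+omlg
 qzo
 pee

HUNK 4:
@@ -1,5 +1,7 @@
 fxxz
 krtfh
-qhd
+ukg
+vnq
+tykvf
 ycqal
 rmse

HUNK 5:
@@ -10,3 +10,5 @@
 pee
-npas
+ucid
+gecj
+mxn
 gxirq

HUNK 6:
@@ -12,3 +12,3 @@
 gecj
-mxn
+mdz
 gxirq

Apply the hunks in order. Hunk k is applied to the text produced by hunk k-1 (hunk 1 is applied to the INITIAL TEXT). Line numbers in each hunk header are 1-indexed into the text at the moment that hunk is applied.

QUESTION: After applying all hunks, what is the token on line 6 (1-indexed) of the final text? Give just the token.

Hunk 1: at line 7 remove [djre,yunlu] add [qzo,bwfmg] -> 12 lines: fxxz krtfh qhd ycqal ykq mbvwz ubaus qzo bwfmg npas gxirq ixmbv
Hunk 2: at line 7 remove [bwfmg] add [pee] -> 12 lines: fxxz krtfh qhd ycqal ykq mbvwz ubaus qzo pee npas gxirq ixmbv
Hunk 3: at line 3 remove [ykq,mbvwz,ubaus] add [rmse,omlg] -> 11 lines: fxxz krtfh qhd ycqal rmse omlg qzo pee npas gxirq ixmbv
Hunk 4: at line 1 remove [qhd] add [ukg,vnq,tykvf] -> 13 lines: fxxz krtfh ukg vnq tykvf ycqal rmse omlg qzo pee npas gxirq ixmbv
Hunk 5: at line 10 remove [npas] add [ucid,gecj,mxn] -> 15 lines: fxxz krtfh ukg vnq tykvf ycqal rmse omlg qzo pee ucid gecj mxn gxirq ixmbv
Hunk 6: at line 12 remove [mxn] add [mdz] -> 15 lines: fxxz krtfh ukg vnq tykvf ycqal rmse omlg qzo pee ucid gecj mdz gxirq ixmbv
Final line 6: ycqal

Answer: ycqal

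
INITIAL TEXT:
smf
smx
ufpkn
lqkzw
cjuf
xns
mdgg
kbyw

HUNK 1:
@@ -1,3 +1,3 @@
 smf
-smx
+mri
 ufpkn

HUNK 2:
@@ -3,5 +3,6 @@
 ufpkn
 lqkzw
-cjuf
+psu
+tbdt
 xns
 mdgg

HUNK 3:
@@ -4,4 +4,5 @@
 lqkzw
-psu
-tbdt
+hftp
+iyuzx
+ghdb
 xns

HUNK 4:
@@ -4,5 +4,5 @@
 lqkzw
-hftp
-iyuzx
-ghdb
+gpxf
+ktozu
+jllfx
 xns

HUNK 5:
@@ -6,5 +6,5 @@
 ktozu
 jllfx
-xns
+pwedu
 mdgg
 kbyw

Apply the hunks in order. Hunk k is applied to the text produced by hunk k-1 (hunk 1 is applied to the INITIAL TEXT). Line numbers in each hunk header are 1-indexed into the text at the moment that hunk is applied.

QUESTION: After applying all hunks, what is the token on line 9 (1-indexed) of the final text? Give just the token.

Hunk 1: at line 1 remove [smx] add [mri] -> 8 lines: smf mri ufpkn lqkzw cjuf xns mdgg kbyw
Hunk 2: at line 3 remove [cjuf] add [psu,tbdt] -> 9 lines: smf mri ufpkn lqkzw psu tbdt xns mdgg kbyw
Hunk 3: at line 4 remove [psu,tbdt] add [hftp,iyuzx,ghdb] -> 10 lines: smf mri ufpkn lqkzw hftp iyuzx ghdb xns mdgg kbyw
Hunk 4: at line 4 remove [hftp,iyuzx,ghdb] add [gpxf,ktozu,jllfx] -> 10 lines: smf mri ufpkn lqkzw gpxf ktozu jllfx xns mdgg kbyw
Hunk 5: at line 6 remove [xns] add [pwedu] -> 10 lines: smf mri ufpkn lqkzw gpxf ktozu jllfx pwedu mdgg kbyw
Final line 9: mdgg

Answer: mdgg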